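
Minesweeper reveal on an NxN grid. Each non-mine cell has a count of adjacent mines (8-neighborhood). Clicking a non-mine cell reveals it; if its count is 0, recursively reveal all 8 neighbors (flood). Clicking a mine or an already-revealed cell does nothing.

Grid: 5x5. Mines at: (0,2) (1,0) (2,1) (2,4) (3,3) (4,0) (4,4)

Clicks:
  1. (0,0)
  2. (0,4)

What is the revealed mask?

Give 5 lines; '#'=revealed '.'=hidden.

Answer: #..##
...##
.....
.....
.....

Derivation:
Click 1 (0,0) count=1: revealed 1 new [(0,0)] -> total=1
Click 2 (0,4) count=0: revealed 4 new [(0,3) (0,4) (1,3) (1,4)] -> total=5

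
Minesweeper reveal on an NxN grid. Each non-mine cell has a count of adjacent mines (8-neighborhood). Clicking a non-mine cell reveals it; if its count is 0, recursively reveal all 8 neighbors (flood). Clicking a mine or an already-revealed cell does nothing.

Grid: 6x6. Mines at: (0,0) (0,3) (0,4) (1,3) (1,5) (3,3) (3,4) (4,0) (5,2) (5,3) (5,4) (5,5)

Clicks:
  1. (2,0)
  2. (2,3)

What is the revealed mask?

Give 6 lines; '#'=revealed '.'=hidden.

Click 1 (2,0) count=0: revealed 9 new [(1,0) (1,1) (1,2) (2,0) (2,1) (2,2) (3,0) (3,1) (3,2)] -> total=9
Click 2 (2,3) count=3: revealed 1 new [(2,3)] -> total=10

Answer: ......
###...
####..
###...
......
......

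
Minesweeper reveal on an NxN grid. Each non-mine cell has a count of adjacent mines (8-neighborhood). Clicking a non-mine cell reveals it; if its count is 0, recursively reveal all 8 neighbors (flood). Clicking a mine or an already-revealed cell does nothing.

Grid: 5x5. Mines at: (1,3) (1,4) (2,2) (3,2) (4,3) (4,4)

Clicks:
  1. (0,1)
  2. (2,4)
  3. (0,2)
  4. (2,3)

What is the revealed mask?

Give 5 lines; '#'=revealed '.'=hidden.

Click 1 (0,1) count=0: revealed 12 new [(0,0) (0,1) (0,2) (1,0) (1,1) (1,2) (2,0) (2,1) (3,0) (3,1) (4,0) (4,1)] -> total=12
Click 2 (2,4) count=2: revealed 1 new [(2,4)] -> total=13
Click 3 (0,2) count=1: revealed 0 new [(none)] -> total=13
Click 4 (2,3) count=4: revealed 1 new [(2,3)] -> total=14

Answer: ###..
###..
##.##
##...
##...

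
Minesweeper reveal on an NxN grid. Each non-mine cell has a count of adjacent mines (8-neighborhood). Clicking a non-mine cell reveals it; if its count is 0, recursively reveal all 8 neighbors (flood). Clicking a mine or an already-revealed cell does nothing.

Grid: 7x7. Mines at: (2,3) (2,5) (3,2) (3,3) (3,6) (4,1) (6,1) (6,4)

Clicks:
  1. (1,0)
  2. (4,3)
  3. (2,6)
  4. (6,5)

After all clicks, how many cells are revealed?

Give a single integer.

Click 1 (1,0) count=0: revealed 19 new [(0,0) (0,1) (0,2) (0,3) (0,4) (0,5) (0,6) (1,0) (1,1) (1,2) (1,3) (1,4) (1,5) (1,6) (2,0) (2,1) (2,2) (3,0) (3,1)] -> total=19
Click 2 (4,3) count=2: revealed 1 new [(4,3)] -> total=20
Click 3 (2,6) count=2: revealed 1 new [(2,6)] -> total=21
Click 4 (6,5) count=1: revealed 1 new [(6,5)] -> total=22

Answer: 22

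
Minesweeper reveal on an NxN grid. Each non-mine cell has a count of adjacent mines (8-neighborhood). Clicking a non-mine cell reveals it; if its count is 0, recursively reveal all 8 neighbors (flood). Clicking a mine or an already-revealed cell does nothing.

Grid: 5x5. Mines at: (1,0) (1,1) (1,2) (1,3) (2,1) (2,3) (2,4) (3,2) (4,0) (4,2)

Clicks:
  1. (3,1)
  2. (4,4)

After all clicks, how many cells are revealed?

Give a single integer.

Click 1 (3,1) count=4: revealed 1 new [(3,1)] -> total=1
Click 2 (4,4) count=0: revealed 4 new [(3,3) (3,4) (4,3) (4,4)] -> total=5

Answer: 5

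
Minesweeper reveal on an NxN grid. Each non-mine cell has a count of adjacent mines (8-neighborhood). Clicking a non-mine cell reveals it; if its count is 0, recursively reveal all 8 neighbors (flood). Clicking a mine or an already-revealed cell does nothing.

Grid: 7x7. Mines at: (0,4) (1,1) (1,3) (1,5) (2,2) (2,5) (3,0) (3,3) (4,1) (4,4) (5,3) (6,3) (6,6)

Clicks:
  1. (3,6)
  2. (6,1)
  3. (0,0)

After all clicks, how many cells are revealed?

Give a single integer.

Answer: 8

Derivation:
Click 1 (3,6) count=1: revealed 1 new [(3,6)] -> total=1
Click 2 (6,1) count=0: revealed 6 new [(5,0) (5,1) (5,2) (6,0) (6,1) (6,2)] -> total=7
Click 3 (0,0) count=1: revealed 1 new [(0,0)] -> total=8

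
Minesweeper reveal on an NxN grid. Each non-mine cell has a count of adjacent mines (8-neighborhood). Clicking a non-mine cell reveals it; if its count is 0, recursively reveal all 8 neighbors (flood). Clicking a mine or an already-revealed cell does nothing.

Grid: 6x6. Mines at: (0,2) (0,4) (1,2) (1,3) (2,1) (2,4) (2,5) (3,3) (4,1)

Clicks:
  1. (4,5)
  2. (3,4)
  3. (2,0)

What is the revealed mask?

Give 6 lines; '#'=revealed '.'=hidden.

Answer: ......
......
#.....
....##
..####
..####

Derivation:
Click 1 (4,5) count=0: revealed 10 new [(3,4) (3,5) (4,2) (4,3) (4,4) (4,5) (5,2) (5,3) (5,4) (5,5)] -> total=10
Click 2 (3,4) count=3: revealed 0 new [(none)] -> total=10
Click 3 (2,0) count=1: revealed 1 new [(2,0)] -> total=11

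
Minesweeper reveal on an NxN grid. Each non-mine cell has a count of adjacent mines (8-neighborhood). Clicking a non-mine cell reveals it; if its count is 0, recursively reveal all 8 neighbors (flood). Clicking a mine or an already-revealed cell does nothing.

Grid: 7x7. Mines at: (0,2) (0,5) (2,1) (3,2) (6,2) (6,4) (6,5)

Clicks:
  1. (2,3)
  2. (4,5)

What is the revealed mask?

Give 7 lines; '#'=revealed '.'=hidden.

Click 1 (2,3) count=1: revealed 1 new [(2,3)] -> total=1
Click 2 (4,5) count=0: revealed 19 new [(1,3) (1,4) (1,5) (1,6) (2,4) (2,5) (2,6) (3,3) (3,4) (3,5) (3,6) (4,3) (4,4) (4,5) (4,6) (5,3) (5,4) (5,5) (5,6)] -> total=20

Answer: .......
...####
...####
...####
...####
...####
.......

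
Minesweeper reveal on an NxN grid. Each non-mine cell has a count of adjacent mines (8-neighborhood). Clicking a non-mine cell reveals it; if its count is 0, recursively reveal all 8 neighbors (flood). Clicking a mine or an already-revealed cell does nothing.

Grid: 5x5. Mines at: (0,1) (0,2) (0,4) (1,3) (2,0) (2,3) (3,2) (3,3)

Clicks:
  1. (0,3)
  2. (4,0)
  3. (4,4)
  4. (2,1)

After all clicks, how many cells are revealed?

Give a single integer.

Answer: 7

Derivation:
Click 1 (0,3) count=3: revealed 1 new [(0,3)] -> total=1
Click 2 (4,0) count=0: revealed 4 new [(3,0) (3,1) (4,0) (4,1)] -> total=5
Click 3 (4,4) count=1: revealed 1 new [(4,4)] -> total=6
Click 4 (2,1) count=2: revealed 1 new [(2,1)] -> total=7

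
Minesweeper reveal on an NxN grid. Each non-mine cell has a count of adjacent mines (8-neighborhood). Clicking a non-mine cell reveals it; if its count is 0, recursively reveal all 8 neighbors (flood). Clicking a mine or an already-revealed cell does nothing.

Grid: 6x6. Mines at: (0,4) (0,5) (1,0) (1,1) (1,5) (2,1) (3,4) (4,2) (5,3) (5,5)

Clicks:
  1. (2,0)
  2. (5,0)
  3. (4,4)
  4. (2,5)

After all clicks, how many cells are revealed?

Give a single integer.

Click 1 (2,0) count=3: revealed 1 new [(2,0)] -> total=1
Click 2 (5,0) count=0: revealed 6 new [(3,0) (3,1) (4,0) (4,1) (5,0) (5,1)] -> total=7
Click 3 (4,4) count=3: revealed 1 new [(4,4)] -> total=8
Click 4 (2,5) count=2: revealed 1 new [(2,5)] -> total=9

Answer: 9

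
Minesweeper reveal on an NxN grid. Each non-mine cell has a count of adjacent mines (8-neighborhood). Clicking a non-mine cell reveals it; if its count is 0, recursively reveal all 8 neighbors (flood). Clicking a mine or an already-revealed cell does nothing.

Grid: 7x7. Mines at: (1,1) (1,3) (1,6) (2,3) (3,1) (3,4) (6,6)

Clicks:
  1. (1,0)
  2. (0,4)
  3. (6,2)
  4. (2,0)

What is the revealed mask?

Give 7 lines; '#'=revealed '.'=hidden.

Click 1 (1,0) count=1: revealed 1 new [(1,0)] -> total=1
Click 2 (0,4) count=1: revealed 1 new [(0,4)] -> total=2
Click 3 (6,2) count=0: revealed 18 new [(4,0) (4,1) (4,2) (4,3) (4,4) (4,5) (5,0) (5,1) (5,2) (5,3) (5,4) (5,5) (6,0) (6,1) (6,2) (6,3) (6,4) (6,5)] -> total=20
Click 4 (2,0) count=2: revealed 1 new [(2,0)] -> total=21

Answer: ....#..
#......
#......
.......
######.
######.
######.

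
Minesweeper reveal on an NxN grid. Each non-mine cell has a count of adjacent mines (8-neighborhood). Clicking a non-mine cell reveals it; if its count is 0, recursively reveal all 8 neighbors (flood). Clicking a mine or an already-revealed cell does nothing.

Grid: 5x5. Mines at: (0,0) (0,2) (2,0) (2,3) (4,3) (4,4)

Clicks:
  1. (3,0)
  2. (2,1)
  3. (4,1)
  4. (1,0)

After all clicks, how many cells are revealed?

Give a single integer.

Click 1 (3,0) count=1: revealed 1 new [(3,0)] -> total=1
Click 2 (2,1) count=1: revealed 1 new [(2,1)] -> total=2
Click 3 (4,1) count=0: revealed 5 new [(3,1) (3,2) (4,0) (4,1) (4,2)] -> total=7
Click 4 (1,0) count=2: revealed 1 new [(1,0)] -> total=8

Answer: 8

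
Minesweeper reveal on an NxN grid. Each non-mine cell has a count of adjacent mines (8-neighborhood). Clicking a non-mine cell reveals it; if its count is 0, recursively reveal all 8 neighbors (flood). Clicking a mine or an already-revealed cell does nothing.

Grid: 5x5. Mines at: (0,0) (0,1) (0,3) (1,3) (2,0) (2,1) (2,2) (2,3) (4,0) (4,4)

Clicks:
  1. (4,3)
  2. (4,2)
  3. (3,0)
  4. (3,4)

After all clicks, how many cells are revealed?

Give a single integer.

Click 1 (4,3) count=1: revealed 1 new [(4,3)] -> total=1
Click 2 (4,2) count=0: revealed 5 new [(3,1) (3,2) (3,3) (4,1) (4,2)] -> total=6
Click 3 (3,0) count=3: revealed 1 new [(3,0)] -> total=7
Click 4 (3,4) count=2: revealed 1 new [(3,4)] -> total=8

Answer: 8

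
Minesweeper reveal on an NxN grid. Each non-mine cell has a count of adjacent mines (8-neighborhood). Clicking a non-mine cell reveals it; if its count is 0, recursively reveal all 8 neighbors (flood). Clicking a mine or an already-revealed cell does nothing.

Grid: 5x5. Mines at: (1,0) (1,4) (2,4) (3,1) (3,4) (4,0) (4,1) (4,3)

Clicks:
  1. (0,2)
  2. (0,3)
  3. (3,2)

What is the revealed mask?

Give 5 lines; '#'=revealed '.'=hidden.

Click 1 (0,2) count=0: revealed 9 new [(0,1) (0,2) (0,3) (1,1) (1,2) (1,3) (2,1) (2,2) (2,3)] -> total=9
Click 2 (0,3) count=1: revealed 0 new [(none)] -> total=9
Click 3 (3,2) count=3: revealed 1 new [(3,2)] -> total=10

Answer: .###.
.###.
.###.
..#..
.....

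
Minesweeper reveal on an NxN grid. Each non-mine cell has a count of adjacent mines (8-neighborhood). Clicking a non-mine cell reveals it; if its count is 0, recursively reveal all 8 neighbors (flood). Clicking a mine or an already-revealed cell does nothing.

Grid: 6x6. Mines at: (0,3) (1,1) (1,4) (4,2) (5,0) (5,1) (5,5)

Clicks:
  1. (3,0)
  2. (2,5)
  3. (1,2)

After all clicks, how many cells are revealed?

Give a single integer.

Click 1 (3,0) count=0: revealed 6 new [(2,0) (2,1) (3,0) (3,1) (4,0) (4,1)] -> total=6
Click 2 (2,5) count=1: revealed 1 new [(2,5)] -> total=7
Click 3 (1,2) count=2: revealed 1 new [(1,2)] -> total=8

Answer: 8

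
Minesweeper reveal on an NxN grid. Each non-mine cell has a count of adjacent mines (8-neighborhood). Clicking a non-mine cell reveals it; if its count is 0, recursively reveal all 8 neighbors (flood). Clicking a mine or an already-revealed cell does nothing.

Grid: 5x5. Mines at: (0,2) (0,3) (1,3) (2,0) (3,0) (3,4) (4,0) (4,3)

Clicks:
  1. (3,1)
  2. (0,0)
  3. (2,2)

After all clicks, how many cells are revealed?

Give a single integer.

Click 1 (3,1) count=3: revealed 1 new [(3,1)] -> total=1
Click 2 (0,0) count=0: revealed 4 new [(0,0) (0,1) (1,0) (1,1)] -> total=5
Click 3 (2,2) count=1: revealed 1 new [(2,2)] -> total=6

Answer: 6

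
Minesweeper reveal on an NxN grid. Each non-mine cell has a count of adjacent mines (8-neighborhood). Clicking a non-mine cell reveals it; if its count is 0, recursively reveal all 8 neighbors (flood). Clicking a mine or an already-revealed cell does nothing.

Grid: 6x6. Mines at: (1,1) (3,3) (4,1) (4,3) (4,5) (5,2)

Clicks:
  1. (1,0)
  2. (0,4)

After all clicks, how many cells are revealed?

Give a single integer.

Click 1 (1,0) count=1: revealed 1 new [(1,0)] -> total=1
Click 2 (0,4) count=0: revealed 14 new [(0,2) (0,3) (0,4) (0,5) (1,2) (1,3) (1,4) (1,5) (2,2) (2,3) (2,4) (2,5) (3,4) (3,5)] -> total=15

Answer: 15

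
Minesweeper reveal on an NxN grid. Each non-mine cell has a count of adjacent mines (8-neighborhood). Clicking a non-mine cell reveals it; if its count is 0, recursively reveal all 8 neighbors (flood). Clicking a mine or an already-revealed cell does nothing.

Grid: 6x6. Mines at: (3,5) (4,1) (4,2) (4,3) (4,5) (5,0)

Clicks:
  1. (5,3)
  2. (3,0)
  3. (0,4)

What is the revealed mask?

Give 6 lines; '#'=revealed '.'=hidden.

Click 1 (5,3) count=2: revealed 1 new [(5,3)] -> total=1
Click 2 (3,0) count=1: revealed 1 new [(3,0)] -> total=2
Click 3 (0,4) count=0: revealed 22 new [(0,0) (0,1) (0,2) (0,3) (0,4) (0,5) (1,0) (1,1) (1,2) (1,3) (1,4) (1,5) (2,0) (2,1) (2,2) (2,3) (2,4) (2,5) (3,1) (3,2) (3,3) (3,4)] -> total=24

Answer: ######
######
######
#####.
......
...#..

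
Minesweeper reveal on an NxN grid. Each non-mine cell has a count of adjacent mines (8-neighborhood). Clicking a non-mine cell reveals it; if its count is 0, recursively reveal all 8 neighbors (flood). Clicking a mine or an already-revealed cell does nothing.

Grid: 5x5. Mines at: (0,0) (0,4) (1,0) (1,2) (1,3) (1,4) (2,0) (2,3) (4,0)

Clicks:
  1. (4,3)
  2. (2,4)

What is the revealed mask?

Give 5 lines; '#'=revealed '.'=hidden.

Click 1 (4,3) count=0: revealed 8 new [(3,1) (3,2) (3,3) (3,4) (4,1) (4,2) (4,3) (4,4)] -> total=8
Click 2 (2,4) count=3: revealed 1 new [(2,4)] -> total=9

Answer: .....
.....
....#
.####
.####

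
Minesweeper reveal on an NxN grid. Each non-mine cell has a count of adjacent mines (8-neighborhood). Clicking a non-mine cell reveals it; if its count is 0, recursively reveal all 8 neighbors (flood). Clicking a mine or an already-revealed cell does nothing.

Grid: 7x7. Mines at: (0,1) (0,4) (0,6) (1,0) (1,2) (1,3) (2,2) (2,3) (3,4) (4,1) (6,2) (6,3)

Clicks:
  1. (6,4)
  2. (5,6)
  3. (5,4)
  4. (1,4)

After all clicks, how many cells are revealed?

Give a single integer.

Click 1 (6,4) count=1: revealed 1 new [(6,4)] -> total=1
Click 2 (5,6) count=0: revealed 14 new [(1,5) (1,6) (2,5) (2,6) (3,5) (3,6) (4,4) (4,5) (4,6) (5,4) (5,5) (5,6) (6,5) (6,6)] -> total=15
Click 3 (5,4) count=1: revealed 0 new [(none)] -> total=15
Click 4 (1,4) count=3: revealed 1 new [(1,4)] -> total=16

Answer: 16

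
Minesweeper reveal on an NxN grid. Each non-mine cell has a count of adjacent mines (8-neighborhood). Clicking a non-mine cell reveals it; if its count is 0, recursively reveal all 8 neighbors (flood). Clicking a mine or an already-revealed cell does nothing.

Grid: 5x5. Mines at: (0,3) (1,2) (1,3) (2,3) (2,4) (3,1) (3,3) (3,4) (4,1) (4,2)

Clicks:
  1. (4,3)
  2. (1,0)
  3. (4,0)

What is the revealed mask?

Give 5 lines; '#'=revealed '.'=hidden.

Click 1 (4,3) count=3: revealed 1 new [(4,3)] -> total=1
Click 2 (1,0) count=0: revealed 6 new [(0,0) (0,1) (1,0) (1,1) (2,0) (2,1)] -> total=7
Click 3 (4,0) count=2: revealed 1 new [(4,0)] -> total=8

Answer: ##...
##...
##...
.....
#..#.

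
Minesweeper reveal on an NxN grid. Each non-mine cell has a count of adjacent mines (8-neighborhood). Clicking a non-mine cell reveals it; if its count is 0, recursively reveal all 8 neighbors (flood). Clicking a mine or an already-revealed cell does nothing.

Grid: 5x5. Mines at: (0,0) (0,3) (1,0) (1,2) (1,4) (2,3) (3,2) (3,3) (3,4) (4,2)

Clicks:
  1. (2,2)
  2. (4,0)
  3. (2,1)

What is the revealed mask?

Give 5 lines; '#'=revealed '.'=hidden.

Click 1 (2,2) count=4: revealed 1 new [(2,2)] -> total=1
Click 2 (4,0) count=0: revealed 6 new [(2,0) (2,1) (3,0) (3,1) (4,0) (4,1)] -> total=7
Click 3 (2,1) count=3: revealed 0 new [(none)] -> total=7

Answer: .....
.....
###..
##...
##...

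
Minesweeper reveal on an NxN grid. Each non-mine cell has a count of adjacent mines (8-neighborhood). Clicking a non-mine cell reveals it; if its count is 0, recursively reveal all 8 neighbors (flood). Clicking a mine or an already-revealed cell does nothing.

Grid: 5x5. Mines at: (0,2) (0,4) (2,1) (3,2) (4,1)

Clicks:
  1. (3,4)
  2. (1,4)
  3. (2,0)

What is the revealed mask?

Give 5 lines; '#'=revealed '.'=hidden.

Click 1 (3,4) count=0: revealed 8 new [(1,3) (1,4) (2,3) (2,4) (3,3) (3,4) (4,3) (4,4)] -> total=8
Click 2 (1,4) count=1: revealed 0 new [(none)] -> total=8
Click 3 (2,0) count=1: revealed 1 new [(2,0)] -> total=9

Answer: .....
...##
#..##
...##
...##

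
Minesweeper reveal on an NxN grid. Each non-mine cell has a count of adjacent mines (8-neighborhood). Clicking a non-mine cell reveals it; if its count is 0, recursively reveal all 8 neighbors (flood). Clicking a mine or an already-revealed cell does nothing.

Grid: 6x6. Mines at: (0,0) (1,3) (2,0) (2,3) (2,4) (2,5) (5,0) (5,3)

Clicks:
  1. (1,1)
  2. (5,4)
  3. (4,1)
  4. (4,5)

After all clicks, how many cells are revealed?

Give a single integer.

Answer: 8

Derivation:
Click 1 (1,1) count=2: revealed 1 new [(1,1)] -> total=1
Click 2 (5,4) count=1: revealed 1 new [(5,4)] -> total=2
Click 3 (4,1) count=1: revealed 1 new [(4,1)] -> total=3
Click 4 (4,5) count=0: revealed 5 new [(3,4) (3,5) (4,4) (4,5) (5,5)] -> total=8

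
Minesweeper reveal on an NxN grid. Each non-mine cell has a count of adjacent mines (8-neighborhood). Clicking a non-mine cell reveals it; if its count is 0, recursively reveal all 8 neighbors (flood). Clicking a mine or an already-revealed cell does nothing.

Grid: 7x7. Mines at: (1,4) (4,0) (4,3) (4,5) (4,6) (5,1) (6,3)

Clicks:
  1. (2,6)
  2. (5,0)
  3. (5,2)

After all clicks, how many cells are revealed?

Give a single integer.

Click 1 (2,6) count=0: revealed 8 new [(0,5) (0,6) (1,5) (1,6) (2,5) (2,6) (3,5) (3,6)] -> total=8
Click 2 (5,0) count=2: revealed 1 new [(5,0)] -> total=9
Click 3 (5,2) count=3: revealed 1 new [(5,2)] -> total=10

Answer: 10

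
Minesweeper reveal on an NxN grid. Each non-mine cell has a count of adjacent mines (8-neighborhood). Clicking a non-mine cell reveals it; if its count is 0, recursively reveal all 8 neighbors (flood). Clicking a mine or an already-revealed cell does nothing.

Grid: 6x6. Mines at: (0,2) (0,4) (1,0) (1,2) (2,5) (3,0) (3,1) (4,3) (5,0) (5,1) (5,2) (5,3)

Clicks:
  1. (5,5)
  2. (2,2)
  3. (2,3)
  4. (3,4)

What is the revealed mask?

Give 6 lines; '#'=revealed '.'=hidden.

Answer: ......
......
..##..
....##
....##
....##

Derivation:
Click 1 (5,5) count=0: revealed 6 new [(3,4) (3,5) (4,4) (4,5) (5,4) (5,5)] -> total=6
Click 2 (2,2) count=2: revealed 1 new [(2,2)] -> total=7
Click 3 (2,3) count=1: revealed 1 new [(2,3)] -> total=8
Click 4 (3,4) count=2: revealed 0 new [(none)] -> total=8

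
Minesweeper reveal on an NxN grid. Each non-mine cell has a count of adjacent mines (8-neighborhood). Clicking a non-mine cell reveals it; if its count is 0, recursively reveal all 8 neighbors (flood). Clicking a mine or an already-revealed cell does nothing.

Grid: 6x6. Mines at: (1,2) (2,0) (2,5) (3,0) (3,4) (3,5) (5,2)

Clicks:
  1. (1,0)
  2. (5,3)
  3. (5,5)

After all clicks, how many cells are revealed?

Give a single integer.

Answer: 7

Derivation:
Click 1 (1,0) count=1: revealed 1 new [(1,0)] -> total=1
Click 2 (5,3) count=1: revealed 1 new [(5,3)] -> total=2
Click 3 (5,5) count=0: revealed 5 new [(4,3) (4,4) (4,5) (5,4) (5,5)] -> total=7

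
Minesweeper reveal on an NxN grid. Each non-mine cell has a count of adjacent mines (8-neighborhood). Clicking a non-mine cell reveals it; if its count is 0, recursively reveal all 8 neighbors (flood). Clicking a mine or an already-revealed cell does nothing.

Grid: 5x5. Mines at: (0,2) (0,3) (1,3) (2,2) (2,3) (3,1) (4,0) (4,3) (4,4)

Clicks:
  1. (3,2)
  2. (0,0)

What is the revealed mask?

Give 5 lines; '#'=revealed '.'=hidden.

Click 1 (3,2) count=4: revealed 1 new [(3,2)] -> total=1
Click 2 (0,0) count=0: revealed 6 new [(0,0) (0,1) (1,0) (1,1) (2,0) (2,1)] -> total=7

Answer: ##...
##...
##...
..#..
.....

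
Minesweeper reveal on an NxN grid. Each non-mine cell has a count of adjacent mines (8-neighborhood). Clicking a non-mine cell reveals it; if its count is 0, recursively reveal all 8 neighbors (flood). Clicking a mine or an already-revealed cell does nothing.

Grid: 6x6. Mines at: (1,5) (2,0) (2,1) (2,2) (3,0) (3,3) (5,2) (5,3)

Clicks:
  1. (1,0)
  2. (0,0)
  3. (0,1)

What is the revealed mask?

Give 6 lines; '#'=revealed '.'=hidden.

Click 1 (1,0) count=2: revealed 1 new [(1,0)] -> total=1
Click 2 (0,0) count=0: revealed 9 new [(0,0) (0,1) (0,2) (0,3) (0,4) (1,1) (1,2) (1,3) (1,4)] -> total=10
Click 3 (0,1) count=0: revealed 0 new [(none)] -> total=10

Answer: #####.
#####.
......
......
......
......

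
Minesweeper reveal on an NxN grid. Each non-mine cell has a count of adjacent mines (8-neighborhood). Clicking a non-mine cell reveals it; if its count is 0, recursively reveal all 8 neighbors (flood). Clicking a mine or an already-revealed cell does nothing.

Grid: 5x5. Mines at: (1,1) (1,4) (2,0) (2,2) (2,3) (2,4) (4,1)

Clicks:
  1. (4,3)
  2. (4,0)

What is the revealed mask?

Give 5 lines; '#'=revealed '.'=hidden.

Answer: .....
.....
.....
..###
#.###

Derivation:
Click 1 (4,3) count=0: revealed 6 new [(3,2) (3,3) (3,4) (4,2) (4,3) (4,4)] -> total=6
Click 2 (4,0) count=1: revealed 1 new [(4,0)] -> total=7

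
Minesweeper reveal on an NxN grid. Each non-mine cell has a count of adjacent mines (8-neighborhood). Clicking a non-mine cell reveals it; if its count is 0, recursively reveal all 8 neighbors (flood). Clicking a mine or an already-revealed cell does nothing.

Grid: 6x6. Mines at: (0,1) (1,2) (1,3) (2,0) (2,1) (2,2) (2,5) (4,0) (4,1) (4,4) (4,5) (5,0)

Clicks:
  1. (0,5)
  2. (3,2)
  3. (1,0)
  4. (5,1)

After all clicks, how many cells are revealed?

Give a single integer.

Answer: 7

Derivation:
Click 1 (0,5) count=0: revealed 4 new [(0,4) (0,5) (1,4) (1,5)] -> total=4
Click 2 (3,2) count=3: revealed 1 new [(3,2)] -> total=5
Click 3 (1,0) count=3: revealed 1 new [(1,0)] -> total=6
Click 4 (5,1) count=3: revealed 1 new [(5,1)] -> total=7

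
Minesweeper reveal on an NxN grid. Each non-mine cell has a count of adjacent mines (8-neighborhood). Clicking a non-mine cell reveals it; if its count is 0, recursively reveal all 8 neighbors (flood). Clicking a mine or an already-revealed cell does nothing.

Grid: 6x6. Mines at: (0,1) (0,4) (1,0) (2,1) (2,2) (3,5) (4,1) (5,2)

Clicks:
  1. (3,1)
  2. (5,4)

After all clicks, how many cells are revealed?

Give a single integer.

Click 1 (3,1) count=3: revealed 1 new [(3,1)] -> total=1
Click 2 (5,4) count=0: revealed 6 new [(4,3) (4,4) (4,5) (5,3) (5,4) (5,5)] -> total=7

Answer: 7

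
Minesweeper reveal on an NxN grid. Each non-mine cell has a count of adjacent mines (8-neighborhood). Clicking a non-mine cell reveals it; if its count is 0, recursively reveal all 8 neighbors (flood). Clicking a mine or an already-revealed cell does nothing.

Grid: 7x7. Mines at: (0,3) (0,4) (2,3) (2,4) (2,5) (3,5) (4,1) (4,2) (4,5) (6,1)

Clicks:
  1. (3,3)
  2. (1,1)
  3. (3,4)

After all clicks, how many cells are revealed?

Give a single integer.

Answer: 14

Derivation:
Click 1 (3,3) count=3: revealed 1 new [(3,3)] -> total=1
Click 2 (1,1) count=0: revealed 12 new [(0,0) (0,1) (0,2) (1,0) (1,1) (1,2) (2,0) (2,1) (2,2) (3,0) (3,1) (3,2)] -> total=13
Click 3 (3,4) count=5: revealed 1 new [(3,4)] -> total=14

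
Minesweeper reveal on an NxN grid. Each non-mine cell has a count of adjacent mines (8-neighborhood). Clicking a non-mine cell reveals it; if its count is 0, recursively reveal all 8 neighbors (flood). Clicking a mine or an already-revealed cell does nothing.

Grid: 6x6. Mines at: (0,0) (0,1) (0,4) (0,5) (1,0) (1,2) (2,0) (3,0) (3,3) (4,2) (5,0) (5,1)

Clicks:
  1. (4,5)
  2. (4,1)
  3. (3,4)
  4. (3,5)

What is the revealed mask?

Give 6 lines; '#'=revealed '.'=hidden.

Answer: ......
....##
....##
....##
.#.###
...###

Derivation:
Click 1 (4,5) count=0: revealed 12 new [(1,4) (1,5) (2,4) (2,5) (3,4) (3,5) (4,3) (4,4) (4,5) (5,3) (5,4) (5,5)] -> total=12
Click 2 (4,1) count=4: revealed 1 new [(4,1)] -> total=13
Click 3 (3,4) count=1: revealed 0 new [(none)] -> total=13
Click 4 (3,5) count=0: revealed 0 new [(none)] -> total=13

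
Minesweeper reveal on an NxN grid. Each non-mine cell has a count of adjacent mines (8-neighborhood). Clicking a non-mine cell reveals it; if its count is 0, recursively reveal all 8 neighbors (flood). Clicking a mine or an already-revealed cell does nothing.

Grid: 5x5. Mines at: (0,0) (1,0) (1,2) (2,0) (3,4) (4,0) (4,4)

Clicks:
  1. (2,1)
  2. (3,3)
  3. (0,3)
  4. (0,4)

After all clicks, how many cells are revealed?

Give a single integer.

Answer: 8

Derivation:
Click 1 (2,1) count=3: revealed 1 new [(2,1)] -> total=1
Click 2 (3,3) count=2: revealed 1 new [(3,3)] -> total=2
Click 3 (0,3) count=1: revealed 1 new [(0,3)] -> total=3
Click 4 (0,4) count=0: revealed 5 new [(0,4) (1,3) (1,4) (2,3) (2,4)] -> total=8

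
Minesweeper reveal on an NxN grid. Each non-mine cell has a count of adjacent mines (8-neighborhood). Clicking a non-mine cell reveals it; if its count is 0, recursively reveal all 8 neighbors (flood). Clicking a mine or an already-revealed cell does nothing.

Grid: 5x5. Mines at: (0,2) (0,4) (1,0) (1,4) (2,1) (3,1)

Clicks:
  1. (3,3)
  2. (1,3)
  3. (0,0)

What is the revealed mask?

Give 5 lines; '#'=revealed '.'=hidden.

Answer: #....
...#.
..###
..###
..###

Derivation:
Click 1 (3,3) count=0: revealed 9 new [(2,2) (2,3) (2,4) (3,2) (3,3) (3,4) (4,2) (4,3) (4,4)] -> total=9
Click 2 (1,3) count=3: revealed 1 new [(1,3)] -> total=10
Click 3 (0,0) count=1: revealed 1 new [(0,0)] -> total=11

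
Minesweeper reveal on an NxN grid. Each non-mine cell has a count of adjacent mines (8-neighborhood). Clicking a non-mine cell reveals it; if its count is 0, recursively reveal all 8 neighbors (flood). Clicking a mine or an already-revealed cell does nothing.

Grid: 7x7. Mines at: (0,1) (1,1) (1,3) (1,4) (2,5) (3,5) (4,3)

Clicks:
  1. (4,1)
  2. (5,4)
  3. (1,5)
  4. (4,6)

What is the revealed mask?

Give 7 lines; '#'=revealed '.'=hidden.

Answer: .......
.....#.
###....
###....
###.###
#######
#######

Derivation:
Click 1 (4,1) count=0: revealed 26 new [(2,0) (2,1) (2,2) (3,0) (3,1) (3,2) (4,0) (4,1) (4,2) (4,4) (4,5) (4,6) (5,0) (5,1) (5,2) (5,3) (5,4) (5,5) (5,6) (6,0) (6,1) (6,2) (6,3) (6,4) (6,5) (6,6)] -> total=26
Click 2 (5,4) count=1: revealed 0 new [(none)] -> total=26
Click 3 (1,5) count=2: revealed 1 new [(1,5)] -> total=27
Click 4 (4,6) count=1: revealed 0 new [(none)] -> total=27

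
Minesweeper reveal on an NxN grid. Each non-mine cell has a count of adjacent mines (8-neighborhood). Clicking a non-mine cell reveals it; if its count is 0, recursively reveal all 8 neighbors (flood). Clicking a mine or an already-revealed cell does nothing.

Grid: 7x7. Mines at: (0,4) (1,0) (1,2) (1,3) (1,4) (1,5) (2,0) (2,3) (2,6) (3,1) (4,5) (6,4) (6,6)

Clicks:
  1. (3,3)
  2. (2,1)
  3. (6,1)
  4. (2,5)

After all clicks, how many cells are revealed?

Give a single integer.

Answer: 19

Derivation:
Click 1 (3,3) count=1: revealed 1 new [(3,3)] -> total=1
Click 2 (2,1) count=4: revealed 1 new [(2,1)] -> total=2
Click 3 (6,1) count=0: revealed 16 new [(3,2) (3,4) (4,0) (4,1) (4,2) (4,3) (4,4) (5,0) (5,1) (5,2) (5,3) (5,4) (6,0) (6,1) (6,2) (6,3)] -> total=18
Click 4 (2,5) count=3: revealed 1 new [(2,5)] -> total=19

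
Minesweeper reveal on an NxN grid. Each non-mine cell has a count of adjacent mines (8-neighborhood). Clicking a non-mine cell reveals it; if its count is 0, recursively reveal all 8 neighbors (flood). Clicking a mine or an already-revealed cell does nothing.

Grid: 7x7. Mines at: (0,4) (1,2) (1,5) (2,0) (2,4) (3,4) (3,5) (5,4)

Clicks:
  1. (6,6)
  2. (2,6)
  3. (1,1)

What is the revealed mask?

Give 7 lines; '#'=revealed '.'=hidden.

Answer: .......
.#.....
......#
.......
.....##
.....##
.....##

Derivation:
Click 1 (6,6) count=0: revealed 6 new [(4,5) (4,6) (5,5) (5,6) (6,5) (6,6)] -> total=6
Click 2 (2,6) count=2: revealed 1 new [(2,6)] -> total=7
Click 3 (1,1) count=2: revealed 1 new [(1,1)] -> total=8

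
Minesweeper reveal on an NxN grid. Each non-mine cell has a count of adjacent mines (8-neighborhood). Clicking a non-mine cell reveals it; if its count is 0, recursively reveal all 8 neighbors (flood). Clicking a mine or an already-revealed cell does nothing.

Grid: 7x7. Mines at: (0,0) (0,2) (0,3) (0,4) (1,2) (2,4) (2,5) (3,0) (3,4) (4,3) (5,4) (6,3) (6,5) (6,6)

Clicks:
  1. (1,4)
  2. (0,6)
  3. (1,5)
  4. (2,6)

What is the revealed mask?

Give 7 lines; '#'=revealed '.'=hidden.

Answer: .....##
....###
......#
.......
.......
.......
.......

Derivation:
Click 1 (1,4) count=4: revealed 1 new [(1,4)] -> total=1
Click 2 (0,6) count=0: revealed 4 new [(0,5) (0,6) (1,5) (1,6)] -> total=5
Click 3 (1,5) count=3: revealed 0 new [(none)] -> total=5
Click 4 (2,6) count=1: revealed 1 new [(2,6)] -> total=6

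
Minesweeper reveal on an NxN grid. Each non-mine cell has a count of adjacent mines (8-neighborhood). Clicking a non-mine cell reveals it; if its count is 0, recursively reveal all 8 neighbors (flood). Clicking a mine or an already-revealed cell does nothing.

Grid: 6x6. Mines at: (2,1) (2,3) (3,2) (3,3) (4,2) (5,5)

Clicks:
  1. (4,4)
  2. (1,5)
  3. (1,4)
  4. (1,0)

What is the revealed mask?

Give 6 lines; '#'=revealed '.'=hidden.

Answer: ######
######
....##
....##
....##
......

Derivation:
Click 1 (4,4) count=2: revealed 1 new [(4,4)] -> total=1
Click 2 (1,5) count=0: revealed 17 new [(0,0) (0,1) (0,2) (0,3) (0,4) (0,5) (1,0) (1,1) (1,2) (1,3) (1,4) (1,5) (2,4) (2,5) (3,4) (3,5) (4,5)] -> total=18
Click 3 (1,4) count=1: revealed 0 new [(none)] -> total=18
Click 4 (1,0) count=1: revealed 0 new [(none)] -> total=18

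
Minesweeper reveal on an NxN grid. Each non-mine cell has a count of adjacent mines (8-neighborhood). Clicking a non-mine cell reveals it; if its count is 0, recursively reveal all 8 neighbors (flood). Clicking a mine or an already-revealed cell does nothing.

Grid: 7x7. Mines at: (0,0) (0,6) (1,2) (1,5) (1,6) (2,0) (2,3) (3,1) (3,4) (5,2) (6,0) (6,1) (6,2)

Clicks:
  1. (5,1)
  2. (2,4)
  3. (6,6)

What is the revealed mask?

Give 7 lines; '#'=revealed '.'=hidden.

Answer: .......
.......
....###
.....##
...####
.#.####
...####

Derivation:
Click 1 (5,1) count=4: revealed 1 new [(5,1)] -> total=1
Click 2 (2,4) count=3: revealed 1 new [(2,4)] -> total=2
Click 3 (6,6) count=0: revealed 16 new [(2,5) (2,6) (3,5) (3,6) (4,3) (4,4) (4,5) (4,6) (5,3) (5,4) (5,5) (5,6) (6,3) (6,4) (6,5) (6,6)] -> total=18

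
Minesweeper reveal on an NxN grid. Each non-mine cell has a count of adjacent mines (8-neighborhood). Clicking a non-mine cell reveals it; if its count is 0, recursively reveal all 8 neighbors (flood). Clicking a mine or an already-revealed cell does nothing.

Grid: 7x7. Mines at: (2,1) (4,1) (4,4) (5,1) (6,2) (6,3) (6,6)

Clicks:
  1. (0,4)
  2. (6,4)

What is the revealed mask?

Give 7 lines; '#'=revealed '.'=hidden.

Click 1 (0,4) count=0: revealed 28 new [(0,0) (0,1) (0,2) (0,3) (0,4) (0,5) (0,6) (1,0) (1,1) (1,2) (1,3) (1,4) (1,5) (1,6) (2,2) (2,3) (2,4) (2,5) (2,6) (3,2) (3,3) (3,4) (3,5) (3,6) (4,5) (4,6) (5,5) (5,6)] -> total=28
Click 2 (6,4) count=1: revealed 1 new [(6,4)] -> total=29

Answer: #######
#######
..#####
..#####
.....##
.....##
....#..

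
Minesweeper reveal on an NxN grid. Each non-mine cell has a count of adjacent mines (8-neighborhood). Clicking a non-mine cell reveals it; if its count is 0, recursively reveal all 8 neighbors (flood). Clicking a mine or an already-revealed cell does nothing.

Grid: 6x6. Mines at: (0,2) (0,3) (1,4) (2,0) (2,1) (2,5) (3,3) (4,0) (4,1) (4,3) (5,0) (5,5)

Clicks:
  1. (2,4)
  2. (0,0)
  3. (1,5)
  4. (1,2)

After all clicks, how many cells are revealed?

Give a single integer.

Answer: 7

Derivation:
Click 1 (2,4) count=3: revealed 1 new [(2,4)] -> total=1
Click 2 (0,0) count=0: revealed 4 new [(0,0) (0,1) (1,0) (1,1)] -> total=5
Click 3 (1,5) count=2: revealed 1 new [(1,5)] -> total=6
Click 4 (1,2) count=3: revealed 1 new [(1,2)] -> total=7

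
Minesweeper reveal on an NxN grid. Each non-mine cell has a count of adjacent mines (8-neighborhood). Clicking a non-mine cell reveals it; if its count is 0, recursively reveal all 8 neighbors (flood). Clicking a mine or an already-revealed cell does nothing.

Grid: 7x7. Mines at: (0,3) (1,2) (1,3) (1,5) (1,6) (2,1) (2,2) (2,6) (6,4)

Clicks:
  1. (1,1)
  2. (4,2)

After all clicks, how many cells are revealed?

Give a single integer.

Answer: 31

Derivation:
Click 1 (1,1) count=3: revealed 1 new [(1,1)] -> total=1
Click 2 (4,2) count=0: revealed 30 new [(2,3) (2,4) (2,5) (3,0) (3,1) (3,2) (3,3) (3,4) (3,5) (3,6) (4,0) (4,1) (4,2) (4,3) (4,4) (4,5) (4,6) (5,0) (5,1) (5,2) (5,3) (5,4) (5,5) (5,6) (6,0) (6,1) (6,2) (6,3) (6,5) (6,6)] -> total=31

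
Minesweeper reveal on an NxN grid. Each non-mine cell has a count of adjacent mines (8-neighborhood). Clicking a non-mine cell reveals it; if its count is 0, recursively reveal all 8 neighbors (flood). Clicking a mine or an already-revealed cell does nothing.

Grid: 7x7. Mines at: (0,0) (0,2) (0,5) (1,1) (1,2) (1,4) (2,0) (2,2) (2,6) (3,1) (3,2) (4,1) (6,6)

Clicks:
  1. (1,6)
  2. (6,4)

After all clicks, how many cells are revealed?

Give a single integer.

Answer: 26

Derivation:
Click 1 (1,6) count=2: revealed 1 new [(1,6)] -> total=1
Click 2 (6,4) count=0: revealed 25 new [(2,3) (2,4) (2,5) (3,3) (3,4) (3,5) (3,6) (4,2) (4,3) (4,4) (4,5) (4,6) (5,0) (5,1) (5,2) (5,3) (5,4) (5,5) (5,6) (6,0) (6,1) (6,2) (6,3) (6,4) (6,5)] -> total=26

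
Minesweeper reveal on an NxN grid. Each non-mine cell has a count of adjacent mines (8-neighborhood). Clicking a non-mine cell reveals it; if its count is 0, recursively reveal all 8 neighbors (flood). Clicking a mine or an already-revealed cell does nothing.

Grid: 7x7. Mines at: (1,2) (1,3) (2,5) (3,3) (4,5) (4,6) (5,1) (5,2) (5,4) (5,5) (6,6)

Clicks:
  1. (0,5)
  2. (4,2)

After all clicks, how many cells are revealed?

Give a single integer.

Click 1 (0,5) count=0: revealed 6 new [(0,4) (0,5) (0,6) (1,4) (1,5) (1,6)] -> total=6
Click 2 (4,2) count=3: revealed 1 new [(4,2)] -> total=7

Answer: 7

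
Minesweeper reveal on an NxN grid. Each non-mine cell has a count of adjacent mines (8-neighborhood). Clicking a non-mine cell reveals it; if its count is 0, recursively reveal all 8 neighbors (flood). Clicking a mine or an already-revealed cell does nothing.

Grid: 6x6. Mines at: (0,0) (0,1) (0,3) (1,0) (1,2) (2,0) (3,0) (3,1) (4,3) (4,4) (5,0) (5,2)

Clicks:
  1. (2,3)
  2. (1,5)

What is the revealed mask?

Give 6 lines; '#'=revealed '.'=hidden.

Click 1 (2,3) count=1: revealed 1 new [(2,3)] -> total=1
Click 2 (1,5) count=0: revealed 10 new [(0,4) (0,5) (1,3) (1,4) (1,5) (2,4) (2,5) (3,3) (3,4) (3,5)] -> total=11

Answer: ....##
...###
...###
...###
......
......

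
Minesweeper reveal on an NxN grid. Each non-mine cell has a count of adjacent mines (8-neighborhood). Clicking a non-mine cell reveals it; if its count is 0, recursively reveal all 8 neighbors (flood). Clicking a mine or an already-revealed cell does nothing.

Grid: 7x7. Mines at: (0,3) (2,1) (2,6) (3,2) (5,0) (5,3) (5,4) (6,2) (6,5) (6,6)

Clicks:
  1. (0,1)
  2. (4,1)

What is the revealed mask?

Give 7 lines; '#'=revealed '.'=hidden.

Answer: ###....
###....
.......
.......
.#.....
.......
.......

Derivation:
Click 1 (0,1) count=0: revealed 6 new [(0,0) (0,1) (0,2) (1,0) (1,1) (1,2)] -> total=6
Click 2 (4,1) count=2: revealed 1 new [(4,1)] -> total=7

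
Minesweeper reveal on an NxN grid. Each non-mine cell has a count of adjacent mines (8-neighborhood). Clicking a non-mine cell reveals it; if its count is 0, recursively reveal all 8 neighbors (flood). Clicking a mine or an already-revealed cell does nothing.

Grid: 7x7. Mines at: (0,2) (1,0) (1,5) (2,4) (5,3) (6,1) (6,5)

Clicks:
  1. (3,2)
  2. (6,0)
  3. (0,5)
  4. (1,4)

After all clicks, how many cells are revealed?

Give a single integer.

Answer: 21

Derivation:
Click 1 (3,2) count=0: revealed 18 new [(1,1) (1,2) (1,3) (2,0) (2,1) (2,2) (2,3) (3,0) (3,1) (3,2) (3,3) (4,0) (4,1) (4,2) (4,3) (5,0) (5,1) (5,2)] -> total=18
Click 2 (6,0) count=1: revealed 1 new [(6,0)] -> total=19
Click 3 (0,5) count=1: revealed 1 new [(0,5)] -> total=20
Click 4 (1,4) count=2: revealed 1 new [(1,4)] -> total=21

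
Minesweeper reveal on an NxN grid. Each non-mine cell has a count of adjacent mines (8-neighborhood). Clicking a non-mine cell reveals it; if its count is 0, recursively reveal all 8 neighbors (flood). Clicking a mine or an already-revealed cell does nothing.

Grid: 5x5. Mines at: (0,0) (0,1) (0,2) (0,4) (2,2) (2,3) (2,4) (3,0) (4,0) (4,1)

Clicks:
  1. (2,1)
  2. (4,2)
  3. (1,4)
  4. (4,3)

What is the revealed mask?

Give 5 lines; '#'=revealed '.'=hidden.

Answer: .....
....#
.#...
..###
..###

Derivation:
Click 1 (2,1) count=2: revealed 1 new [(2,1)] -> total=1
Click 2 (4,2) count=1: revealed 1 new [(4,2)] -> total=2
Click 3 (1,4) count=3: revealed 1 new [(1,4)] -> total=3
Click 4 (4,3) count=0: revealed 5 new [(3,2) (3,3) (3,4) (4,3) (4,4)] -> total=8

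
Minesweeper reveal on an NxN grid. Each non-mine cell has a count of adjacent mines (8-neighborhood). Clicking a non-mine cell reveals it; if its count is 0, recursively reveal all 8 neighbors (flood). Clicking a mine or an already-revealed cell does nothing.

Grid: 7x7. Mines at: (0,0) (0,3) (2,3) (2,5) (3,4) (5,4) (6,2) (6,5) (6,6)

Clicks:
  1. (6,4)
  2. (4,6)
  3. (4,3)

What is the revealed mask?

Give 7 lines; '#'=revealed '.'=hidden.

Click 1 (6,4) count=2: revealed 1 new [(6,4)] -> total=1
Click 2 (4,6) count=0: revealed 6 new [(3,5) (3,6) (4,5) (4,6) (5,5) (5,6)] -> total=7
Click 3 (4,3) count=2: revealed 1 new [(4,3)] -> total=8

Answer: .......
.......
.......
.....##
...#.##
.....##
....#..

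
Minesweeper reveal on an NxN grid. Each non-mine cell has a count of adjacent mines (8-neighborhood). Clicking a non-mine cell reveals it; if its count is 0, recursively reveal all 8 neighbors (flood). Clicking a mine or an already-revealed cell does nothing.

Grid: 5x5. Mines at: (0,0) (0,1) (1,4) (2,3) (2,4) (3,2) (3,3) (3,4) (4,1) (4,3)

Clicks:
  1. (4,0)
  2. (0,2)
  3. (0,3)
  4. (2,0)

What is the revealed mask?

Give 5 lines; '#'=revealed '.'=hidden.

Answer: ..##.
##...
##...
##...
#....

Derivation:
Click 1 (4,0) count=1: revealed 1 new [(4,0)] -> total=1
Click 2 (0,2) count=1: revealed 1 new [(0,2)] -> total=2
Click 3 (0,3) count=1: revealed 1 new [(0,3)] -> total=3
Click 4 (2,0) count=0: revealed 6 new [(1,0) (1,1) (2,0) (2,1) (3,0) (3,1)] -> total=9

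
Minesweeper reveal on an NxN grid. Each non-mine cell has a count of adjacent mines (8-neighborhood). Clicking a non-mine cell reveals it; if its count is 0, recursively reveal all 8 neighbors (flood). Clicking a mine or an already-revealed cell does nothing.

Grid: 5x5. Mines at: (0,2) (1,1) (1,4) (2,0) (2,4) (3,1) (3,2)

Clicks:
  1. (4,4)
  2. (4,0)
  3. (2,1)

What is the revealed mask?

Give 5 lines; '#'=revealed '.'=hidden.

Click 1 (4,4) count=0: revealed 4 new [(3,3) (3,4) (4,3) (4,4)] -> total=4
Click 2 (4,0) count=1: revealed 1 new [(4,0)] -> total=5
Click 3 (2,1) count=4: revealed 1 new [(2,1)] -> total=6

Answer: .....
.....
.#...
...##
#..##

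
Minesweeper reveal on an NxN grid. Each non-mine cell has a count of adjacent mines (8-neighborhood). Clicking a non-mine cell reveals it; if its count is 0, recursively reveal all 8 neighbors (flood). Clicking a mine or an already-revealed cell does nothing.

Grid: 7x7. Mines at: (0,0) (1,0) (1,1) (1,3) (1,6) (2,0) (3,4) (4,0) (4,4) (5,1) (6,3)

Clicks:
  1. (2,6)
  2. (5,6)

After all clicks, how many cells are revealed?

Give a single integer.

Click 1 (2,6) count=1: revealed 1 new [(2,6)] -> total=1
Click 2 (5,6) count=0: revealed 11 new [(2,5) (3,5) (3,6) (4,5) (4,6) (5,4) (5,5) (5,6) (6,4) (6,5) (6,6)] -> total=12

Answer: 12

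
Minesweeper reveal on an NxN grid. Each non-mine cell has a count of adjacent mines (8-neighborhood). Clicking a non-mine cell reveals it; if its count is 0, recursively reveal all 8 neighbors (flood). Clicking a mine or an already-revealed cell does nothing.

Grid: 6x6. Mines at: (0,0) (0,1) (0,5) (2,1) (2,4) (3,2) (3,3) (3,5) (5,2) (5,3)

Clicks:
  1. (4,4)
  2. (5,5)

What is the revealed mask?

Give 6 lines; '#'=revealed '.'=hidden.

Click 1 (4,4) count=3: revealed 1 new [(4,4)] -> total=1
Click 2 (5,5) count=0: revealed 3 new [(4,5) (5,4) (5,5)] -> total=4

Answer: ......
......
......
......
....##
....##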